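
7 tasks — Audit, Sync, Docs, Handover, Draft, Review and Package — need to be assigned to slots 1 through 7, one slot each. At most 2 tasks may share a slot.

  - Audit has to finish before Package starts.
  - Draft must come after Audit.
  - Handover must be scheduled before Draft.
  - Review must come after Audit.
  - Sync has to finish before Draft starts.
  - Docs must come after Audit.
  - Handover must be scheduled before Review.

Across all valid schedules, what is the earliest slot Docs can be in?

Precedence pushes Docs to at least 2.
Docs at 2 is achievable: Handover -> 1, Review -> 3, Docs -> 2, Package -> 4, Audit -> 1, Sync -> 2, Draft -> 3.

2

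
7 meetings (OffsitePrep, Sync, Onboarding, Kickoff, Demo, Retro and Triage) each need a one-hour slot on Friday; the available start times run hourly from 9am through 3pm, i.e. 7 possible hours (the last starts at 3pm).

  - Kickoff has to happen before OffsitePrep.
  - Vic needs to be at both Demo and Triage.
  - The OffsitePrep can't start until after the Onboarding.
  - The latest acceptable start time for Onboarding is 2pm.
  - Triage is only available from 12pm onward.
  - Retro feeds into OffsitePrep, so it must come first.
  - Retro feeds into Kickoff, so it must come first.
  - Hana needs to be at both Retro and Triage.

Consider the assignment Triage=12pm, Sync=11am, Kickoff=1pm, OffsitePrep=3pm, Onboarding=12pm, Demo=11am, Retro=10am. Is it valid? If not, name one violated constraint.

The latest acceptable start time for Onboarding is 2pm — holds.
The OffsitePrep can't start until after the Onboarding — holds.
Vic needs to be at both Demo and Triage — holds.
Kickoff has to happen before OffsitePrep — holds.
Hana needs to be at both Retro and Triage — holds.
Retro feeds into OffsitePrep, so it must come first — holds.
Retro feeds into Kickoff, so it must come first — holds.
Triage is only available from 12pm onward — holds.

Valid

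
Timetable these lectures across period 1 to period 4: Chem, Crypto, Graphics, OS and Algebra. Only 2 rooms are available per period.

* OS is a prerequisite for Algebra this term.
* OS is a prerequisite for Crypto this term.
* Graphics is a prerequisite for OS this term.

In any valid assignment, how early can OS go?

period 2

Precedence pushes OS to at least period 2; downstream work caps OS at period 3.
OS at period 2 is achievable: OS=period 2, Algebra=period 3, Chem=period 1, Graphics=period 1, Crypto=period 3.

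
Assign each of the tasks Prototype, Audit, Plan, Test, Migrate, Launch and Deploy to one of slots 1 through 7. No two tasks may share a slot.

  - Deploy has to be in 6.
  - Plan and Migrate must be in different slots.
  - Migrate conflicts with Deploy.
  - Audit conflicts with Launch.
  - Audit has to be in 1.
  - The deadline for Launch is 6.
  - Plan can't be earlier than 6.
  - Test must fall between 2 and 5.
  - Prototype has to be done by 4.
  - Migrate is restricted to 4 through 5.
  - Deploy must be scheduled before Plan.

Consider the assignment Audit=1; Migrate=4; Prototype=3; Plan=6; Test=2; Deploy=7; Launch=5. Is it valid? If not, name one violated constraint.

Migrate is restricted to 4 through 5 — holds.
Deploy must be scheduled before Plan — violated.
Audit has to be in 1 — holds.
Plan can't be earlier than 6 — holds.
Prototype has to be done by 4 — holds.
Migrate conflicts with Deploy — holds.
No two tasks may share a slot — holds.
Audit conflicts with Launch — holds.
Plan and Migrate must be in different slots — holds.
The deadline for Launch is 6 — holds.
Deploy has to be in 6 — violated.
Test must fall between 2 and 5 — holds.

No. Deploy must be scheduled before Plan is not satisfied.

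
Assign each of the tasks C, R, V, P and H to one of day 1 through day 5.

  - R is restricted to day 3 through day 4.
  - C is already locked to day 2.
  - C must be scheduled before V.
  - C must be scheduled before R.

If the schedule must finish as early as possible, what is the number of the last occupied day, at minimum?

3

The precedence chain requires at least 2 distinct days.
R can't be placed before day 3, so the schedule must run through at least day 3.
3 works (last occupied day: day 3): for example H=day 1; R=day 3; V=day 3; P=day 1; C=day 2.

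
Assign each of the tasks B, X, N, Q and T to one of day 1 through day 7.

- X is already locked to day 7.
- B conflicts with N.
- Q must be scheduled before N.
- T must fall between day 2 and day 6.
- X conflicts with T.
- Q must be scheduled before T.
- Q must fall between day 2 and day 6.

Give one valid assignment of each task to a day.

N in day 3, X in day 7, T in day 3, B in day 1, Q in day 2

Checking: Q(day 2) before N(day 3); Q(day 2) before T(day 3); X(day 7) != T(day 3); B(day 1) != N(day 3); X=day 7 in [day 7,day 7]; Q=day 2 in [day 2,day 6]; T=day 3 in [day 2,day 6].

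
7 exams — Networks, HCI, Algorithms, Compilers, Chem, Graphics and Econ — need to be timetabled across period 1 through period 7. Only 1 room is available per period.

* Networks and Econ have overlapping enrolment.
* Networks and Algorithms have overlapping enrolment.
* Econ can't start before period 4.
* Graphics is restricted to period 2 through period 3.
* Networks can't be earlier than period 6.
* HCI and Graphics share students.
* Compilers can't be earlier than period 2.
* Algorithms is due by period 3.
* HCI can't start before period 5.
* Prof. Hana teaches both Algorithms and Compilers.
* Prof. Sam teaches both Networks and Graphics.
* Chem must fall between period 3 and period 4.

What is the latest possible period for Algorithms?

period 1

Algorithms's own window allows nothing later than period 3.
Algorithms at period 1 is achievable: Chem in period 3, Algorithms in period 1, Econ in period 4, HCI in period 5, Graphics in period 2, Networks in period 6, Compilers in period 7.
Nothing later works — the conflict and capacity constraints rule out every period after period 1.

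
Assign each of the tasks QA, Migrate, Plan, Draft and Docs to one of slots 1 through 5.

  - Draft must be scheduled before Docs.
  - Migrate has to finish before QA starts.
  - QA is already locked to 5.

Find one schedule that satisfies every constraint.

Draft=1; QA=5; Migrate=1; Docs=2; Plan=1

Checking: Migrate(1) before QA(5); Draft(1) before Docs(2); QA=5 in [5,5].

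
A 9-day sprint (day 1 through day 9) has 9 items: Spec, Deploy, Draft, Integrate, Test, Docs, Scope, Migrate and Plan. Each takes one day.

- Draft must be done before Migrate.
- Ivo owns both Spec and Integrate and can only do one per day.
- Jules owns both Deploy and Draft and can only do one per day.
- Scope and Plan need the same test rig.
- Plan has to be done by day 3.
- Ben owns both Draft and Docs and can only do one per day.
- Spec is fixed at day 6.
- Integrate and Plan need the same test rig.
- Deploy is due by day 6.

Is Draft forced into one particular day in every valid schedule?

No

Draft can be day 1 (e.g. Spec=day 6, Plan=day 1, Migrate=day 2, Scope=day 2, Integrate=day 2, Test=day 1, Deploy=day 2, Docs=day 2, Draft=day 1) or day 2 (e.g. Docs=day 1, Scope=day 2, Test=day 1, Integrate=day 2, Plan=day 1, Migrate=day 3, Spec=day 6, Deploy=day 1, Draft=day 2).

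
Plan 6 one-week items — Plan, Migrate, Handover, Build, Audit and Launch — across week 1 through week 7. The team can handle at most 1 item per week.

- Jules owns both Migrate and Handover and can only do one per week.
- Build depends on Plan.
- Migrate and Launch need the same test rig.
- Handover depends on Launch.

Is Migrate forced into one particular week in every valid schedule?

No

Migrate can be week 1 (e.g. Plan=week 2; Handover=week 4; Launch=week 3; Audit=week 6; Migrate=week 1; Build=week 5) or week 2 (e.g. Plan -> week 1; Audit -> week 6; Build -> week 5; Launch -> week 3; Migrate -> week 2; Handover -> week 4).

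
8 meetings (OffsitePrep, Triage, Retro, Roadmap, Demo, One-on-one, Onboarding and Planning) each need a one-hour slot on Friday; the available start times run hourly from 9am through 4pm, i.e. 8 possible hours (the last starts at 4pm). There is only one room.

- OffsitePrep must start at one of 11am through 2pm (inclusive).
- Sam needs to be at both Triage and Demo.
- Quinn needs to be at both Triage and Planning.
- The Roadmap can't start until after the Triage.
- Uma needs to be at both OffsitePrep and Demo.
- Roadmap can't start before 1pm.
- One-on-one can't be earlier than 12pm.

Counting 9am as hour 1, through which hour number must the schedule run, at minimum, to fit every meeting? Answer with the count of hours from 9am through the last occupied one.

The precedence chain requires at least 2 distinct hours.
With at most 1 per hour and 8 meetings, at least 8 hours are needed.
Roadmap can't be placed before 1pm — that is hour 5 counting from 9am — so the schedule must run through at least 5 hours.
8 works (last occupied hour: 4pm): for example Demo -> 2pm, Onboarding -> 3pm, Triage -> 9am, Roadmap -> 1pm, Retro -> 10am, Planning -> 4pm, One-on-one -> 12pm, OffsitePrep -> 11am.

8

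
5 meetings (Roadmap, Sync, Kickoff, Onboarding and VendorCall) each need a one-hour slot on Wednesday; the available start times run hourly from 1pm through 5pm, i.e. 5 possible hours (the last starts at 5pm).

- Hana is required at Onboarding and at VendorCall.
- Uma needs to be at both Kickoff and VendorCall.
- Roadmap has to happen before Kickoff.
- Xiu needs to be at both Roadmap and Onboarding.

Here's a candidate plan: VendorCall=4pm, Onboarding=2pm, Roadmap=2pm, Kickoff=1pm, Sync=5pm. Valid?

Uma needs to be at both Kickoff and VendorCall — holds.
Roadmap has to happen before Kickoff — violated.
Hana is required at Onboarding and at VendorCall — holds.
Xiu needs to be at both Roadmap and Onboarding — violated.

No. Roadmap has to happen before Kickoff is not satisfied.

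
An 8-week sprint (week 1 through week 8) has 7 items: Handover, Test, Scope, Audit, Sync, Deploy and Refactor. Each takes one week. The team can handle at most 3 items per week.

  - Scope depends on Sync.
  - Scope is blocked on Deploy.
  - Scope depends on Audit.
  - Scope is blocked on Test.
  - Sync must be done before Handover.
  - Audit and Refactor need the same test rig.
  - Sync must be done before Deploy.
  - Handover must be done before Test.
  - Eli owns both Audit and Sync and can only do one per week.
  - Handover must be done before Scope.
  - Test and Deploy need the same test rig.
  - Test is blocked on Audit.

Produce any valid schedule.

Sync in week 1, Test in week 3, Scope in week 4, Handover in week 2, Audit in week 2, Refactor in week 1, Deploy in week 2

Checking: Sync(week 1) before Scope(week 4); Handover(week 2) before Scope(week 4); Audit(week 2) before Scope(week 4); Audit(week 2) before Test(week 3); Deploy(week 2) before Scope(week 4); Sync(week 1) before Deploy(week 2); Test(week 3) before Scope(week 4); Sync(week 1) before Handover(week 2); Handover(week 2) before Test(week 3); Audit(week 2) != Refactor(week 1); Audit(week 2) != Sync(week 1); Test(week 3) != Deploy(week 2); max 3 per week (cap 3).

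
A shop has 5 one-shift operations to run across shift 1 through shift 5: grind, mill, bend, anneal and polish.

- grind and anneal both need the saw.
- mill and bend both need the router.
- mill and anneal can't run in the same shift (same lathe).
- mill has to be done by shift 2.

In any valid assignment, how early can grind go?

grind at shift 1 is achievable: polish in shift 1, bend in shift 2, mill in shift 1, anneal in shift 2, grind in shift 1.

shift 1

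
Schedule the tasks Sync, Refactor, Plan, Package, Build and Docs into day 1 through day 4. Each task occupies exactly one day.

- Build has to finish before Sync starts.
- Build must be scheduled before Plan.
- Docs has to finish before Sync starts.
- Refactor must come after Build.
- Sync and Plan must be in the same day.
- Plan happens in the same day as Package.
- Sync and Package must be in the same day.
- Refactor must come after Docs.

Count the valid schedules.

Splitting on Sync: it can be day 2 (3), day 3 (9), day 4 (14). Listing each branch's schedules as (Refactor, Plan, Package, Build, Docs) by day number:
Sync=day 2: (2,2,2,1,1) (3,2,2,1,1) (4,2,2,1,1) — 3.
Sync=day 3: (2,3,3,1,1) (3,3,3,1,1) (3,3,3,1,2) (3,3,3,2,1) (3,3,3,2,2) (4,3,3,1,1) (4,3,3,1,2) (4,3,3,2,1) (4,3,3,2,2) — 9.
Sync=day 4: (2,4,4,1,1) (3,4,4,1,1) (3,4,4,1,2) (3,4,4,2,1) (3,4,4,2,2) (4,4,4,1,1) (4,4,4,1,2) (4,4,4,1,3) (4,4,4,2,1) (4,4,4,2,2) (4,4,4,2,3) (4,4,4,3,1) (4,4,4,3,2) (4,4,4,3,3) — 14.
Summing: 3 + 9 + 14 = 26.

26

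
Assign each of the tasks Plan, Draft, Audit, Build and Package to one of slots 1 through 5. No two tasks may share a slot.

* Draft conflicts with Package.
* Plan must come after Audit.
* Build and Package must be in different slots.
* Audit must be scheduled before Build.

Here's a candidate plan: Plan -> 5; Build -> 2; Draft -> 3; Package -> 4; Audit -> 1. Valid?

No two tasks may share a slot — holds.
Plan must come after Audit — holds.
Build and Package must be in different slots — holds.
Audit must be scheduled before Build — holds.
Draft conflicts with Package — holds.

Yes, all constraints hold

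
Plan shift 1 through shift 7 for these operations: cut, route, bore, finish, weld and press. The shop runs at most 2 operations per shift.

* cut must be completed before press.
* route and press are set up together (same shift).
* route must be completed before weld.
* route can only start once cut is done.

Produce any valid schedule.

weld=shift 3; press=shift 2; bore=shift 1; finish=shift 3; cut=shift 1; route=shift 2

Checking: cut(shift 1) before route(shift 2); route(shift 2) before weld(shift 3); cut(shift 1) before press(shift 2); route = press = shift 2; max 2 per shift (cap 2).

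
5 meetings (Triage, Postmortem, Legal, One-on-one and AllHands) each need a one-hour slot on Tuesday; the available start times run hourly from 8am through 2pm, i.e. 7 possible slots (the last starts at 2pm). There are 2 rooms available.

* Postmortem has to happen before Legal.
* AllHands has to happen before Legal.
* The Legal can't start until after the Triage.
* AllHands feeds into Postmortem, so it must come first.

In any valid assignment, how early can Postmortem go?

9am

Precedence pushes Postmortem to at least 9am; downstream work caps Postmortem at 1pm.
Postmortem at 9am is achievable: AllHands=8am, Legal=10am, One-on-one=9am, Triage=8am, Postmortem=9am.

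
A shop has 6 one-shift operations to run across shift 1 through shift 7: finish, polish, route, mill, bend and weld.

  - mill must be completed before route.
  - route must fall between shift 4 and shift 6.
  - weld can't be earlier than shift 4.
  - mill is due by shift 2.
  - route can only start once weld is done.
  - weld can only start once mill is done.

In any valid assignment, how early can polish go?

polish at shift 1 is achievable: route -> shift 5; mill -> shift 1; polish -> shift 1; weld -> shift 4; bend -> shift 1; finish -> shift 1.

shift 1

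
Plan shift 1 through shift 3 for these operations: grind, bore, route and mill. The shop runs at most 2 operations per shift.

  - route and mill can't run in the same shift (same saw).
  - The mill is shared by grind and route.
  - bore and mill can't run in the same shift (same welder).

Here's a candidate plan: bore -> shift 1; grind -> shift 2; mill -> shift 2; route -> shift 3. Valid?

Valid

route and mill can't run in the same shift (same saw) — holds.
The mill is shared by grind and route — holds.
The shop runs at most 2 operations per shift — holds.
bore and mill can't run in the same shift (same welder) — holds.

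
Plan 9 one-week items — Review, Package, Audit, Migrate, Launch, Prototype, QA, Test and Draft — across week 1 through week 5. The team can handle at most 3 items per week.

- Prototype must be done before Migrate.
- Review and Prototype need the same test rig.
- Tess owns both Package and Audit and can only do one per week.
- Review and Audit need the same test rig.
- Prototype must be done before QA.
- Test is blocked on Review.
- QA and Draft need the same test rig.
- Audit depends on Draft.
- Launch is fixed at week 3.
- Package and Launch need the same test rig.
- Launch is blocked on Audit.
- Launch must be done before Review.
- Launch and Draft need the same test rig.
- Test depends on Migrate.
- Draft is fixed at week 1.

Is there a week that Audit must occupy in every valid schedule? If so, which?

week 2

Draft is fixed at week 1 and must come before Audit, so Audit is at least week 2.
Launch is fixed at week 3 and must come after Audit, so Audit is at most week 2.
So Audit must be week 2.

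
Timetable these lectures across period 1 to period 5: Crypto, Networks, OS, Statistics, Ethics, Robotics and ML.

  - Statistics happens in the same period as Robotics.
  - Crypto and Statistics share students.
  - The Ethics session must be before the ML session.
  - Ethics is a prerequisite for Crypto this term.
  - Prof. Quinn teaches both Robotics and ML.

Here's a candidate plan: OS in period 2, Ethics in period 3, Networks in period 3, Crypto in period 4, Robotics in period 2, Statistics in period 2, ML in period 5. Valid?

Prof. Quinn teaches both Robotics and ML — holds.
Ethics is a prerequisite for Crypto this term — holds.
The Ethics session must be before the ML session — holds.
Statistics happens in the same period as Robotics — holds.
Crypto and Statistics share students — holds.

Yes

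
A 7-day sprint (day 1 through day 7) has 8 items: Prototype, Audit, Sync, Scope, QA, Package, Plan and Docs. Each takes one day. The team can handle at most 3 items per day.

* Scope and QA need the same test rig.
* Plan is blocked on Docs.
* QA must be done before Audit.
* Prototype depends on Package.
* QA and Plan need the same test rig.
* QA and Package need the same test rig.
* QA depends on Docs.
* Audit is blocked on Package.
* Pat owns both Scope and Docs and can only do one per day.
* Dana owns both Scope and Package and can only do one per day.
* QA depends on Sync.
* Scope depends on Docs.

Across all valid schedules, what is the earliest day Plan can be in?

day 2

Precedence pushes Plan to at least day 2.
Plan at day 2 is achievable: Package in day 1, Prototype in day 2, Audit in day 4, QA in day 3, Sync in day 1, Scope in day 2, Docs in day 1, Plan in day 2.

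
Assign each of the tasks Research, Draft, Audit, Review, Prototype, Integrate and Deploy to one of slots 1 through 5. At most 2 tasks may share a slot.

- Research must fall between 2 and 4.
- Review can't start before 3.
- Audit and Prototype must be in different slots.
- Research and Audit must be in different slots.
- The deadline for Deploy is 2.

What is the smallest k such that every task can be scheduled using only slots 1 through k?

With at most 2 per slot and 7 tasks, at least 4 slots are needed.
Review can't be placed before 3, so the schedule must run through at least slot 3.
4 works (last occupied slot: 4): for example Review -> 3; Deploy -> 1; Audit -> 3; Draft -> 1; Research -> 2; Integrate -> 4; Prototype -> 2.

4 slots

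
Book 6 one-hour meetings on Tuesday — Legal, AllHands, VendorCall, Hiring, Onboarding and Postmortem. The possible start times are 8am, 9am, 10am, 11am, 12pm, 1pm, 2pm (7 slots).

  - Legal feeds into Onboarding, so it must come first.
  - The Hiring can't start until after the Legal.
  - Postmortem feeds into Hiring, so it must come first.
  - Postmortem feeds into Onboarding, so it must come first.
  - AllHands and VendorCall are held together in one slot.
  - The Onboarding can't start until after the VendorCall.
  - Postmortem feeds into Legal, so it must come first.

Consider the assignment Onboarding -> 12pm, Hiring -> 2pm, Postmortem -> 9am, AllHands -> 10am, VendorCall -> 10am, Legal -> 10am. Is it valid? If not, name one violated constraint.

Legal feeds into Onboarding, so it must come first — holds.
Postmortem feeds into Hiring, so it must come first — holds.
Postmortem feeds into Onboarding, so it must come first — holds.
The Onboarding can't start until after the VendorCall — holds.
Postmortem feeds into Legal, so it must come first — holds.
AllHands and VendorCall are held together in one slot — holds.
The Hiring can't start until after the Legal — holds.

Yes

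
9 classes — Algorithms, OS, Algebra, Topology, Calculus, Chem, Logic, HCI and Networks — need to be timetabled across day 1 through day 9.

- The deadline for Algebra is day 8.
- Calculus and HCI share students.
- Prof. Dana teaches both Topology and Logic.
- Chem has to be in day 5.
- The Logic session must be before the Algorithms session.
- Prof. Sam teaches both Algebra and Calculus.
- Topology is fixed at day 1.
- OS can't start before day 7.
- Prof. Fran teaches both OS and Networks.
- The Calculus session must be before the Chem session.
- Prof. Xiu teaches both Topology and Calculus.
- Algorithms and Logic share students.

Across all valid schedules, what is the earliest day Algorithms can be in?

day 3

Precedence pushes Algorithms to at least day 2.
Algorithms at day 3 is achievable: Algebra=day 1, Algorithms=day 3, Calculus=day 2, Topology=day 1, HCI=day 1, Networks=day 1, Chem=day 5, OS=day 7, Logic=day 2.
Nothing earlier works — the conflict constraints rule out every day before day 3.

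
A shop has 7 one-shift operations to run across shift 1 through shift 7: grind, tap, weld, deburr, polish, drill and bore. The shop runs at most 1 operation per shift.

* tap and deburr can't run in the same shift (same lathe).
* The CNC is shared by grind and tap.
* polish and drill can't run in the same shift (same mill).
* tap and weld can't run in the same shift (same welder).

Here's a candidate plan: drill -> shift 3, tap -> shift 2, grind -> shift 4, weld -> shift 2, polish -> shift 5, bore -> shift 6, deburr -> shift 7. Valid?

Invalid. tap and weld can't run in the same shift (same welder).

polish and drill can't run in the same shift (same mill) — holds.
The CNC is shared by grind and tap — holds.
tap and weld can't run in the same shift (same welder) — violated.
tap and deburr can't run in the same shift (same lathe) — holds.
The shop runs at most 1 operation per shift — violated.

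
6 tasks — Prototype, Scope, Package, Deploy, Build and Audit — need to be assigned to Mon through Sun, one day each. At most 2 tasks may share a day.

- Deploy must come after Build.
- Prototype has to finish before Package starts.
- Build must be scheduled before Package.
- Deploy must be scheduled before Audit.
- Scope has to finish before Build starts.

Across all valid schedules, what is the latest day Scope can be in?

Downstream work caps Scope at Thu.
Scope at Thu is achievable: Build=Fri; Package=Sat; Prototype=Mon; Scope=Thu; Audit=Sun; Deploy=Sat.

Thu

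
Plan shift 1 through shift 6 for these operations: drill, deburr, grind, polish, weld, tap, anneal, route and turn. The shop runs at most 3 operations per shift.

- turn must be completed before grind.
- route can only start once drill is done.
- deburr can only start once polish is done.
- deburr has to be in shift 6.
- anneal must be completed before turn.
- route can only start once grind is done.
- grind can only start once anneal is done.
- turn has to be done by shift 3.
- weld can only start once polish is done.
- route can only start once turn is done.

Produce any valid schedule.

turn -> shift 2; anneal -> shift 1; weld -> shift 2; grind -> shift 3; tap -> shift 2; route -> shift 4; polish -> shift 1; deburr -> shift 6; drill -> shift 1

Checking: anneal(shift 1) before turn(shift 2); grind(shift 3) before route(shift 4); drill(shift 1) before route(shift 4); polish(shift 1) before weld(shift 2); polish(shift 1) before deburr(shift 6); anneal(shift 1) before grind(shift 3); turn(shift 2) before grind(shift 3); turn(shift 2) before route(shift 4); deburr=shift 6 in [shift 6,shift 6]; turn=shift 2 in [shift 1,shift 3]; max 3 per shift (cap 3).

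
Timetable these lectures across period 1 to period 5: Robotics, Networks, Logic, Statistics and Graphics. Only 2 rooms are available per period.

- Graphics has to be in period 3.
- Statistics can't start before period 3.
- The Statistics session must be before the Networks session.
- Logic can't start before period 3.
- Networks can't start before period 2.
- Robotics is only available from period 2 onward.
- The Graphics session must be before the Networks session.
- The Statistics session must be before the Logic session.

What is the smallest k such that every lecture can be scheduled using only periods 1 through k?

4 periods

The precedence chain requires at least 2 distinct periods.
With at most 2 per period and 5 lectures, at least 3 periods are needed.
Propagating the time windows through the other constraints, Networks can't land before period 4, so the schedule must run through at least period 4.
4 works (last occupied period: period 4): for example Networks -> period 4, Robotics -> period 2, Statistics -> period 3, Graphics -> period 3, Logic -> period 4.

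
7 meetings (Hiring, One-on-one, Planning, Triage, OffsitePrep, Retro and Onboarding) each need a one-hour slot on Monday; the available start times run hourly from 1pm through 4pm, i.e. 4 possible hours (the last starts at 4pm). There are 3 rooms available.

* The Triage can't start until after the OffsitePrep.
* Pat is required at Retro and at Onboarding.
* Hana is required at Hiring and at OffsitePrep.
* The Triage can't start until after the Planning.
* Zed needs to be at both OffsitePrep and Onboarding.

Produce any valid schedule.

Hiring=2pm, Triage=2pm, One-on-one=1pm, Planning=1pm, Onboarding=3pm, OffsitePrep=1pm, Retro=2pm

Checking: OffsitePrep(1pm) before Triage(2pm); Planning(1pm) before Triage(2pm); Hiring(2pm) != OffsitePrep(1pm); OffsitePrep(1pm) != Onboarding(3pm); Retro(2pm) != Onboarding(3pm); max 3 per hour (cap 3).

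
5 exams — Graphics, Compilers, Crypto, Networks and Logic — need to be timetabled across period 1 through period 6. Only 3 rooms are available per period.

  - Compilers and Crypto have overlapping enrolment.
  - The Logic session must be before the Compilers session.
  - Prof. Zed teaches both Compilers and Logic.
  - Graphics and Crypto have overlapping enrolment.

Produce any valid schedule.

Compilers=period 2; Networks=period 1; Crypto=period 3; Logic=period 1; Graphics=period 1

Checking: Logic(period 1) before Compilers(period 2); Graphics(period 1) != Crypto(period 3); Compilers(period 2) != Logic(period 1); Compilers(period 2) != Crypto(period 3); max 3 per period (cap 3).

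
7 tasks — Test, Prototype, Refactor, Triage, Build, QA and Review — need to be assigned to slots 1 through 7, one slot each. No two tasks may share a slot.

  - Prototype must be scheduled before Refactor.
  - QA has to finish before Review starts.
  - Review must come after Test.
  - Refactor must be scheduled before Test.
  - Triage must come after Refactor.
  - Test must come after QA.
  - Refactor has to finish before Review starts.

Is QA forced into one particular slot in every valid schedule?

No

QA can be 1 (e.g. Test -> 4, QA -> 1, Triage -> 6, Refactor -> 3, Prototype -> 2, Build -> 7, Review -> 5) or 2 (e.g. Review in 5, Build in 7, Prototype in 1, Triage in 6, QA in 2, Test in 4, Refactor in 3).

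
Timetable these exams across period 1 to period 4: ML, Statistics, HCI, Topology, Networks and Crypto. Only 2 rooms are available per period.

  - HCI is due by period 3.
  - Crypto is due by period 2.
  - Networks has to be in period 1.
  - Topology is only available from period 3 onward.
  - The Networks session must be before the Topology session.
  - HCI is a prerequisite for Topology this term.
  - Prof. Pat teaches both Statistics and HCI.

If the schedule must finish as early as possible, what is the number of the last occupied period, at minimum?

3

The precedence chain requires at least 2 distinct periods.
With at most 2 per period and 6 exams, at least 3 periods are needed.
Topology can't be placed before period 3, so the schedule must run through at least period 3.
3 works (last occupied period: period 3): for example Statistics in period 3; HCI in period 2; Networks in period 1; Topology in period 3; ML in period 2; Crypto in period 1.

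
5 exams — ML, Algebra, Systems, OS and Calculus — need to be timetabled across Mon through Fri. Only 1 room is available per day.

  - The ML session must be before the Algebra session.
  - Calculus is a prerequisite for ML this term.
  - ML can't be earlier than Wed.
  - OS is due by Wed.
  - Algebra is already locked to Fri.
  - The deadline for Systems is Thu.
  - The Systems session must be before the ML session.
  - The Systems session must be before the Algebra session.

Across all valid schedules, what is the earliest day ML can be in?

Thu

ML is available from Wed; downstream work caps ML at Thu.
ML at Thu is achievable: OS -> Mon; Calculus -> Wed; ML -> Thu; Systems -> Tue; Algebra -> Fri.
Nothing earlier works — the capacity limit rule out every day before Thu.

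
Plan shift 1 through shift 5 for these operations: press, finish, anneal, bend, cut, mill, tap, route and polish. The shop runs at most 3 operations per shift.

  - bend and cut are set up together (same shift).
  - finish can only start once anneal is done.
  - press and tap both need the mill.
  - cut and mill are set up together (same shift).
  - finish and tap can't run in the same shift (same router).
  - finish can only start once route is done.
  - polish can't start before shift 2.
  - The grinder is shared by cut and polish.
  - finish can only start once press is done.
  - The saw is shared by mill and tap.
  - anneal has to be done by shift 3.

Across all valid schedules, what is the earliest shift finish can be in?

shift 2

Precedence pushes finish to at least shift 2.
finish at shift 2 is achievable: press=shift 1, finish=shift 2, bend=shift 3, cut=shift 3, anneal=shift 1, polish=shift 2, route=shift 1, tap=shift 4, mill=shift 3.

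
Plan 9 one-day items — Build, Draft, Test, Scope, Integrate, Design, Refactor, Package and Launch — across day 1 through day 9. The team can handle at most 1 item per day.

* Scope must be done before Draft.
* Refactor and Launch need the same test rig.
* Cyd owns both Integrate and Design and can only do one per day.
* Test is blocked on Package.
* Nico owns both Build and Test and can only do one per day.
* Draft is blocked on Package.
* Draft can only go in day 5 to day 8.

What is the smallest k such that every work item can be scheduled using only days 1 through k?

The precedence chain requires at least 2 distinct days.
With at most 1 per day and 9 work items, at least 9 days are needed.
Draft can't be placed before day 5, so the schedule must run through at least day 5.
9 works (last occupied day: day 9): for example Scope=day 3; Launch=day 9; Design=day 7; Package=day 1; Build=day 4; Test=day 2; Refactor=day 8; Draft=day 5; Integrate=day 6.

9 days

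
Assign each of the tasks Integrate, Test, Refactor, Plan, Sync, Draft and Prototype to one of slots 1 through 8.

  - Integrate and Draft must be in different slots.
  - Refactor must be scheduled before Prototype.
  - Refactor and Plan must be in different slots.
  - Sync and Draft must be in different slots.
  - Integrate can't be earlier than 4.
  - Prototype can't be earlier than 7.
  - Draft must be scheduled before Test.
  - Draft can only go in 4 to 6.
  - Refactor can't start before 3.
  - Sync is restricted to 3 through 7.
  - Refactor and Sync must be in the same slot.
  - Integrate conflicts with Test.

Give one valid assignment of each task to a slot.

Sync -> 3; Test -> 6; Draft -> 4; Refactor -> 3; Plan -> 1; Prototype -> 7; Integrate -> 5

Checking: Draft(4) before Test(6); Refactor(3) before Prototype(7); Refactor(3) != Plan(1); Sync(3) != Draft(4); Integrate(5) != Draft(4); Integrate(5) != Test(6); Refactor = Sync = 3; Sync=3 in [3,7]; Refactor=3 in [3,8]; Prototype=7 in [7,8]; Draft=4 in [4,6]; Integrate=5 in [4,8].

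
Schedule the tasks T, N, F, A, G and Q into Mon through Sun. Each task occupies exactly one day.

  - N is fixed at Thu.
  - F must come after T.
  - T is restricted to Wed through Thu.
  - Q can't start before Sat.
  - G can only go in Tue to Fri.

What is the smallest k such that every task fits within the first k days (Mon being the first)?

The precedence chain requires at least 2 distinct days.
Q can't be placed before Sat — that is day 6 counting from Mon — so the schedule must run through at least 6 days.
6 works (last occupied day: Sat): for example Q=Sat, A=Mon, T=Wed, N=Thu, F=Thu, G=Tue.

6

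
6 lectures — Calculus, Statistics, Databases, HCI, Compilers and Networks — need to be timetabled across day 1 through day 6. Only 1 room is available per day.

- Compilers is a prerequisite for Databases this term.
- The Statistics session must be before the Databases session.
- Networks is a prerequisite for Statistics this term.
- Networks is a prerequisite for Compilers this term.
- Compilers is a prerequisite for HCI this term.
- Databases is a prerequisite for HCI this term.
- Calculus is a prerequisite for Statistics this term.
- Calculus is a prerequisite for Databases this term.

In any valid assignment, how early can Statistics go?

Precedence pushes Statistics to at least day 2; downstream work caps Statistics at day 4.
Statistics at day 3 is achievable: Databases=day 5, Networks=day 2, Compilers=day 4, HCI=day 6, Calculus=day 1, Statistics=day 3.
Nothing earlier works — the capacity limit rule out every day before day 3.

day 3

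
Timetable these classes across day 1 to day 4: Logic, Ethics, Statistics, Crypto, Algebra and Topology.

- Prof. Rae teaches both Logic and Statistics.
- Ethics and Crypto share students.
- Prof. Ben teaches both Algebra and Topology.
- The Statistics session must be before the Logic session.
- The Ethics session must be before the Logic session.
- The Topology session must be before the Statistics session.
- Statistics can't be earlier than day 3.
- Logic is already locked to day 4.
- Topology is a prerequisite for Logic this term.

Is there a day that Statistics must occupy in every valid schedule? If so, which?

Statistics's window is day 3–day 4.
Logic is fixed at day 4, and Statistics can't share a day with Logic.
So Statistics must be day 3.

day 3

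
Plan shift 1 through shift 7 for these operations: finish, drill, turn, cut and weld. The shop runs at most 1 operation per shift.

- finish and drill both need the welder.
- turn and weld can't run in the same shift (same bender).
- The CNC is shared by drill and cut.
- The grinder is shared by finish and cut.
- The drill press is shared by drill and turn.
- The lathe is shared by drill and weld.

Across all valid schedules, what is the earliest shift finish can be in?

shift 1

finish at shift 1 is achievable: drill=shift 2; weld=shift 5; cut=shift 4; turn=shift 3; finish=shift 1.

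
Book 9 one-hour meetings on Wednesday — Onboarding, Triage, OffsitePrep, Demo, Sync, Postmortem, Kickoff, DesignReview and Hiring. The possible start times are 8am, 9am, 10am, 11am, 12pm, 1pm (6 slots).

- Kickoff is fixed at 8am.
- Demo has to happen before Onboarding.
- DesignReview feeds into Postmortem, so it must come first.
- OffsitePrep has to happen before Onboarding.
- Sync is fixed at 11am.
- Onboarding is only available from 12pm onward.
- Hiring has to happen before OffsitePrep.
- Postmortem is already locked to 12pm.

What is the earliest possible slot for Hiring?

Downstream work caps Hiring at 11am.
Hiring at 8am is achievable: DesignReview in 8am; Triage in 8am; Kickoff in 8am; Sync in 11am; Postmortem in 12pm; Onboarding in 12pm; OffsitePrep in 9am; Demo in 8am; Hiring in 8am.

8am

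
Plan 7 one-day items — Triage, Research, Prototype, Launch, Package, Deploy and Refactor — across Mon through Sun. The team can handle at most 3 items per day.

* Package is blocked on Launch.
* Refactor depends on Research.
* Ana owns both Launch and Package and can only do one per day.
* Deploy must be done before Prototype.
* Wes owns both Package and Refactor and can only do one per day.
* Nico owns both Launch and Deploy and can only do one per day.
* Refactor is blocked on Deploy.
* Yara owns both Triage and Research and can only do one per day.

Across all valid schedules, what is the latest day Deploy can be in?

Downstream work caps Deploy at Sat.
Deploy at Sat is achievable: Triage=Tue; Research=Mon; Deploy=Sat; Refactor=Sun; Prototype=Sun; Launch=Mon; Package=Tue.

Sat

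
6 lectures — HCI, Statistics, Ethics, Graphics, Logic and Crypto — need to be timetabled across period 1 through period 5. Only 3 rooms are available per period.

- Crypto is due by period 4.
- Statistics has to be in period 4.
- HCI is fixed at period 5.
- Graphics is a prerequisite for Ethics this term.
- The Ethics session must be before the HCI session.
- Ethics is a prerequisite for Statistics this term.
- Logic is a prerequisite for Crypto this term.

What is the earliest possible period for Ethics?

Precedence pushes Ethics to at least period 2; downstream work caps Ethics at period 3.
Ethics at period 2 is achievable: Crypto -> period 2; Statistics -> period 4; HCI -> period 5; Logic -> period 1; Ethics -> period 2; Graphics -> period 1.

period 2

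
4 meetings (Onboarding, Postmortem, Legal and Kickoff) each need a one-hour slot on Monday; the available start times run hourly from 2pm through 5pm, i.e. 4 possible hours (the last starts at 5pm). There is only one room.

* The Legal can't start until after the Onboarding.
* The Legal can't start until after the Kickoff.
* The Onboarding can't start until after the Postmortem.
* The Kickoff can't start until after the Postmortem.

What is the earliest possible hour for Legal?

Precedence pushes Legal to at least 4pm.
Legal at 5pm is achievable: Legal in 5pm; Postmortem in 2pm; Onboarding in 3pm; Kickoff in 4pm.
Nothing earlier works — the capacity limit rule out every hour before 5pm.

5pm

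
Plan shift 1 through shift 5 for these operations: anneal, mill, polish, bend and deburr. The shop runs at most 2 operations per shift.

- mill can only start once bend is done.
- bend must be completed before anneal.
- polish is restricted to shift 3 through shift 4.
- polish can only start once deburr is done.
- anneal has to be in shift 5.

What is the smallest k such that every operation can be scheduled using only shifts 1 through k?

5 shifts

The precedence chain requires at least 2 distinct shifts.
With at most 2 per shift and 5 operations, at least 3 shifts are needed.
anneal can't be placed before shift 5, so the schedule must run through at least shift 5.
5 works (last occupied shift: shift 5): for example bend=shift 1; polish=shift 3; deburr=shift 1; anneal=shift 5; mill=shift 2.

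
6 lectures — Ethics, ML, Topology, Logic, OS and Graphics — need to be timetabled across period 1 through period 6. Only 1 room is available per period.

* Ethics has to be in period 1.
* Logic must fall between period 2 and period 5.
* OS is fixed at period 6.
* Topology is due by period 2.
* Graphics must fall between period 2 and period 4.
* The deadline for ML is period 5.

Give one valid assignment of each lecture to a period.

Graphics=period 3; Logic=period 4; OS=period 6; Ethics=period 1; Topology=period 2; ML=period 5

Checking: Topology=period 2 in [period 1,period 2]; Ethics=period 1 in [period 1,period 1]; Graphics=period 3 in [period 2,period 4]; Logic=period 4 in [period 2,period 5]; ML=period 5 in [period 1,period 5]; OS=period 6 in [period 6,period 6]; max 1 per period (cap 1).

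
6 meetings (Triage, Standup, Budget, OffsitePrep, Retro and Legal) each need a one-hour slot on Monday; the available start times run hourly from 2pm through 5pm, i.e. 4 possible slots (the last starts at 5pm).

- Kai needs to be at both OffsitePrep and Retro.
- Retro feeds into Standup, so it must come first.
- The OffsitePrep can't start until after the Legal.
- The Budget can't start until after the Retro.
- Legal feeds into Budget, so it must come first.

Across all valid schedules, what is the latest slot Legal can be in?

Downstream work caps Legal at 4pm.
Legal at 4pm is achievable: Standup -> 3pm, Budget -> 5pm, Triage -> 2pm, Retro -> 2pm, OffsitePrep -> 5pm, Legal -> 4pm.

4pm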